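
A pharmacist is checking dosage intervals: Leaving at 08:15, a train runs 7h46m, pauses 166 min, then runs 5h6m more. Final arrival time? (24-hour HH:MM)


Depart: 08:15
Leg 1: +466 min -> 16:01
Layover: +166 min -> 18:47
Leg 2: +306 min -> 23:53
Total travel: 938 minutes = 15h 38m
Arrival: 23:53

23:53


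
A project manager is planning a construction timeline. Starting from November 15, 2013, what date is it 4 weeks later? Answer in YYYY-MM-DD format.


Start: 2013-11-15
Weeks to add: 4
Convert to days: 4 x 7 = 28 days
Add 28 days to 2013-11-15
Result: 2013-12-13

2013-12-13


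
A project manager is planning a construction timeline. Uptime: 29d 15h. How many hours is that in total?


Days: 29
Extra hours: 15
Hours per day: 24
Days to hours: 29 x 24 = 696
Total: 696 + 15 = 711

711


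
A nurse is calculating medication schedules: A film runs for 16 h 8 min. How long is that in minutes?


Hours: 16
Minutes: 8
Convert hours to minutes: 16 x 60 = 960
Add remaining minutes: 960 + 8 = 968

968


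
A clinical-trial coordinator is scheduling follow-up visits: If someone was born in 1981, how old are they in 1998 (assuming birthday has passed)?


Birth year: 1981
Current year: 1998
Age = current year - birth year
Age = 1998 - 1981 = 17

17


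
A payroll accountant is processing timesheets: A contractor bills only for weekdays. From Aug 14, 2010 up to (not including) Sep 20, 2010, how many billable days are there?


Start: 2010-08-14 (Saturday)
End (exclusive): 2010-09-20 (Monday)
Total calendar days: 37
Full weeks: 37 // 7 = 5 -> 25 weekdays
Remaining 2 days starting on Saturday:
  Sat(-), Sun(-) -> 0 weekdays
Total business days: 25 + 0 = 25

25


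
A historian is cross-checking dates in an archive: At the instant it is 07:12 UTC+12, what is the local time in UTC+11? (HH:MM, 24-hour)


Local time: 07:12 at UTC+12 (offset 12h)
Target zone: UTC+11 (offset 11h)
Difference: 11 - (12) = -1 hours
Calculation: 7 + (-1) = 6
Result: 06:12

06:12


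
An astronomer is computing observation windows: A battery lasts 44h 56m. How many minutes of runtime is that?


Hours: 44
Extra minutes: 56
Minutes per hour: 60
Hours to minutes: 44 x 60 = 2640
Total: 2640 + 56 = 2696

2696


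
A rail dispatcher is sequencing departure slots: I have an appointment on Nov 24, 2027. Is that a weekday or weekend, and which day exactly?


Date: 2027-11-24
January 1, 2027 is a Friday
Day of year: 328
Offset from Jan 1: 327 days
327 mod 7 = 5
Result: Wednesday

Wednesday


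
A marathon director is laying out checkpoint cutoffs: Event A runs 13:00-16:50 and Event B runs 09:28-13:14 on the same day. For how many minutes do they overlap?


Interval A: [780, 1010] minutes from midnight
Interval B: [568, 794] minutes from midnight
Overlap start = max(780, 568) = 780
Overlap end = min(1010, 794) = 794
Overlap = 794 - 780 = 14 minutes

14


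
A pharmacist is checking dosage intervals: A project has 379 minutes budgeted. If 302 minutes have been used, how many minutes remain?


Total budget: 379 minutes
Time used: 302 minutes
Remaining: 379 - 302 = 77 minutes
Percent used: 79.7%
Percent remaining: 20.3%

77


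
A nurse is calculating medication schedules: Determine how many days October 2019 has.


Month: October
Year: 2019
October is a 31-day month
Total: 31 days

31


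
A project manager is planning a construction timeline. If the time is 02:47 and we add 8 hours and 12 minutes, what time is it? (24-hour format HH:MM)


Start time: 02:47
Adding: 8 hours 12 minutes
Minutes: 47 + 12 = 59
Hours: 2 + 8 + 0 = 10
Result: 10:59

10:59


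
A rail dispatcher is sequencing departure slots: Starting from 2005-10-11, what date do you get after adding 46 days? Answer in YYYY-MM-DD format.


Start: 2005-10-11
Adding 46 days
Days remaining in October: 20
After October: 26 days still to add
November 2005 has 30 days, need 26
Result: 2005-11-26

2005-11-26


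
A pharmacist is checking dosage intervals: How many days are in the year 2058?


Year: 2058
Check leap year rules:
Divisible by 4? No
2058 is not a leap year
Days: 365

365


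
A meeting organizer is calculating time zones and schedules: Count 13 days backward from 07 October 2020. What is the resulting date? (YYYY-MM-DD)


Start: 2020-10-07
Subtracting 13 days
Days already passed in October: 7
After going back through October: 6 more days to subtract
September 2020 has 30 days, need 6
Result: 2020-09-24

2020-09-24


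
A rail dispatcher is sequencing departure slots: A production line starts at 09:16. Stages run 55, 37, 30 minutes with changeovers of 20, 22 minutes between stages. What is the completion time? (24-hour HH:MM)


Start: 09:16 = 556 min from midnight
  after task 1 (55 min): 10:11
  after break (20 min): 10:31
  after task 2 (37 min): 11:08
  after break (22 min): 11:30
  after task 3 (30 min): 12:00
Total elapsed: 164 minutes
End time: 12:00

12:00


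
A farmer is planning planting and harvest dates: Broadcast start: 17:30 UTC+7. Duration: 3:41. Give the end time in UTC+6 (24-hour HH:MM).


Start: 17:30 in UTC+7
Step 1 - add duration:
  minutes: 30 + 41 = 71 (carry 1h)
  hours: 17 + 3 + 1 = 21
  end in UTC+7: 21:11
Step 2 - convert UTC+7 -> UTC+6:
  offset difference: 6 - (7) = -1 hours
  21 + (-1) = 20 -> mod 24 = 20
Result: 20:11 in UTC+6

20:11


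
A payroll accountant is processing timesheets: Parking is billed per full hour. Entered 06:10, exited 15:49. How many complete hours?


Start: 06:10
End: 15:49
Hour difference: 15 - 6 = 9 hours
Minute difference: 49 - 10 = 39 minutes
Total minutes: 579
Complete hours: 579 / 60 = 9 (remainder 39)

9


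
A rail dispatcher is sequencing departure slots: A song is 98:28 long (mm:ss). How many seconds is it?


Minutes: 98
Extra seconds: 28
Seconds per minute: 60
Minutes to seconds: 98 x 60 = 5880
Total: 5880 + 28 = 5908

5908


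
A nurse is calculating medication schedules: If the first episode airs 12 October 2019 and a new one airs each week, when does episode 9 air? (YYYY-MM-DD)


First occurrence: 2019-10-12 (occurrence 1)
Each occurrence is 7 days after the previous.
Occurrence 9 is 8 weeks after the first.
8 weeks = 56 days
2019-10-12 + 56 days = 2019-12-07

2019-12-07


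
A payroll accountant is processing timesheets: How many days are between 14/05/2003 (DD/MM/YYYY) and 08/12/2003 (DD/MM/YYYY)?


Start date: 2003-05-14
End date: 2003-12-08
May 2003: +18 days
Jun 2003: +30 days
Jul 2003: +31 days
... (5 more months)
Total: 208 days

208


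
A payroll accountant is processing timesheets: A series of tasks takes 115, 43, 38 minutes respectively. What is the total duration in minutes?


Durations: 115, 43, 38
Running sum: 115
+ 43 = 158
+ 38 = 196
Total duration: 196 minutes
That is 3 hours and 16 minutes

196


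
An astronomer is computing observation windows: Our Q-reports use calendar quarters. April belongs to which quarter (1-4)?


Month: April (month 4)
Q1: January-March (months 1-3)
Q2: April-June (months 4-6)
Q3: July-September (months 7-9)
Q4: October-December (months 10-12)
Month 4 falls in Q2

2


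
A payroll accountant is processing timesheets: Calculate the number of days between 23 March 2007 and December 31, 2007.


Start: March 23, 2007
End: December 31, 2007
Days left in March: 8
April: 30
May: 31
June: 30
July: 31
... plus remaining months
Sum of remaining months: 275
Total: 8 + 275 = 283

283


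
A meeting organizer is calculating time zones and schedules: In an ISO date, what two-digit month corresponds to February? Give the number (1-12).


Calendar month order:
1. January
2. February <--
3. March
February is month number 2

2


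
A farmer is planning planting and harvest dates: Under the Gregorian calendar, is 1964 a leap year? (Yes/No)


Year: 1964
Divisible by 4? 1964 / 4 = 491.0 -> Yes
Divisible by 100? 1964 / 100 = 19.64 -> No
Divisible by 4 but not 100, so it IS a leap year

Yes


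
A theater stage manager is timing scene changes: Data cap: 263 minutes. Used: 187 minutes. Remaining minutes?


Total budget: 263 minutes
Time used: 187 minutes
Remaining: 263 - 187 = 76 minutes
Percent used: 71.1%
Percent remaining: 28.9%

76


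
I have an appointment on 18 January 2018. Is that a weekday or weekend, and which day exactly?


Date: 2018-01-18
January 1, 2018 is a Monday
Day of year: 18
Offset from Jan 1: 17 days
17 mod 7 = 3
Result: Thursday

Thursday


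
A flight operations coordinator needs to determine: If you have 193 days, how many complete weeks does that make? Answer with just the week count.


Total days: 193
Days per week: 7
Division: 193 / 7 = 27 remainder 4
Complete weeks: 27
Remaining days: 4

27


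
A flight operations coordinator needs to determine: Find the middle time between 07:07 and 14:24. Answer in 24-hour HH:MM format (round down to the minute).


Start time: 07:07 = 427 minutes from midnight
End time: 14:24 = 864 minutes from midnight
Sum: 427 + 864 = 1291
Midpoint: 1291 / 2 = 645 minutes
Convert: 645 / 60 = 10 hours, 45 minutes
Result: 10:45

10:45


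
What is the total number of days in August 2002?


Month: August
Year: 2002
August is a 31-day month
Total: 31 days

31


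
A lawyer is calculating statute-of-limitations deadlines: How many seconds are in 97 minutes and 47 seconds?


Minutes: 97
Seconds: 47
Convert minutes to seconds: 97 x 60 = 5820
Add remaining seconds: 5820 + 47 = 5867

5867


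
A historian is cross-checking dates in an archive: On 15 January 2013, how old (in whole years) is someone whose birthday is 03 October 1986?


Birth: 1986-10-03
Reference: 2013-01-15
Year difference: 2013 - 1986 = 27
Has birthday (10-03) occurred by 01-15? No
Birthday not yet reached this year -> subtract 1
Age in full years: 26

26


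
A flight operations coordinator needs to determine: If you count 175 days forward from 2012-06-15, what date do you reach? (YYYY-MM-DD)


Start: 2012-06-15
Adding 175 days
Days remaining in June: 15
After June: 160 days still to add
July 2012: 31 days, 129 remaining
August 2012: 31 days, 98 remaining
September 2012: 30 days, 68 remaining
October 2012: 31 days, 37 remaining
Result: 2012-12-07

2012-12-07


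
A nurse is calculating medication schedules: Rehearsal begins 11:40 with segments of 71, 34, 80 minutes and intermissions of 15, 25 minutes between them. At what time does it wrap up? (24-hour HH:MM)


Start: 11:40 = 700 min from midnight
  after task 1 (71 min): 12:51
  after break (15 min): 13:06
  after task 2 (34 min): 13:40
  after break (25 min): 14:05
  after task 3 (80 min): 15:25
Total elapsed: 225 minutes
End time: 15:25

15:25


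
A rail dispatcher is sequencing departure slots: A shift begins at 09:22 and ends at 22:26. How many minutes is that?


Start time: 09:22 = 562 minutes from midnight
End time: 22:26 = 1346 minutes from midnight
Difference: 1346 - 562 = 784 minutes
That is 13 hours and 4 minutes

784


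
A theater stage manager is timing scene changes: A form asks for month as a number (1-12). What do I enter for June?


Calendar month order:
5. May
6. June <--
7. July
June is month number 6

6


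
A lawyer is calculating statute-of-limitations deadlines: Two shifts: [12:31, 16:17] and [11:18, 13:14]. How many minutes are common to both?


Interval A: [751, 977] minutes from midnight
Interval B: [678, 794] minutes from midnight
Overlap start = max(751, 678) = 751
Overlap end = min(977, 794) = 794
Overlap = 794 - 751 = 43 minutes

43


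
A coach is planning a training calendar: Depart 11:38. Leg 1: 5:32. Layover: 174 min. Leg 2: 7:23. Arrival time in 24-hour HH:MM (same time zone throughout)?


Depart: 11:38
Leg 1: +332 min -> 17:10
Layover: +174 min -> 20:04
Leg 2: +443 min -> 03:27
Total travel: 949 minutes = 15h 49m
Arrival: 03:27

03:27


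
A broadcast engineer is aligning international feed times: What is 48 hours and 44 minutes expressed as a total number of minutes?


Hours: 48
Minutes: 44
Convert hours to minutes: 48 x 60 = 2880
Add remaining minutes: 2880 + 44 = 2924

2924


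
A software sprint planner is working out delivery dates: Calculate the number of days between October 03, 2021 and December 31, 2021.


Start: October 03, 2021
End: December 31, 2021
Days left in October: 28
November: 30
December: 31
Sum of remaining months: 61
Total: 28 + 61 = 89

89


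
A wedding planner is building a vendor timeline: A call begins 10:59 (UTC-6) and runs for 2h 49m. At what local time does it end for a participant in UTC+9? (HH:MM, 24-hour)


Start: 10:59 in UTC-6
Step 1 - add duration:
  minutes: 59 + 49 = 108 (carry 1h)
  hours: 10 + 2 + 1 = 13
  end in UTC-6: 13:48
Step 2 - convert UTC-6 -> UTC+9:
  offset difference: 9 - (-6) = 15 hours
  13 + (15) = 28 -> mod 24 = 4
Result: 04:48 in UTC+9

04:48


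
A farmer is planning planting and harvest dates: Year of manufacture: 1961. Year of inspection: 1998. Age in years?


Birth year: 1961
Current year: 1998
Age = current year - birth year
Age = 1998 - 1961 = 37

37


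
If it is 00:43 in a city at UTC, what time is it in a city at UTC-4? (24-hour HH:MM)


Local time: 00:43 at UTC (offset 0h)
Target zone: UTC-4 (offset -4h)
Difference: -4 - (0) = -4 hours
Calculation: 0 + (-4) = -4
Wraparound: (-4) mod 24 = 20
Result: 20:43

20:43


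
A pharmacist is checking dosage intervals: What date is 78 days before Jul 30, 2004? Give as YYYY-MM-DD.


Start: 2004-07-30
Subtracting 78 days
Days already passed in July: 30
After going back through July: 48 more days to subtract
June 2004: 30 days, 18 remaining
May 2004 has 31 days, need 18
Result: 2004-05-13

2004-05-13


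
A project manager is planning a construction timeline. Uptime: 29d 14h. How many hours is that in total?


Days: 29
Extra hours: 14
Hours per day: 24
Days to hours: 29 x 24 = 696
Total: 696 + 14 = 710

710


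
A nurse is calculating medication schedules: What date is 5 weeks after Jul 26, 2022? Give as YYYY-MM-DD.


Start: 2022-07-26
Weeks to add: 5
Convert to days: 5 x 7 = 35 days
Add 35 days to 2022-07-26
Result: 2022-08-30

2022-08-30


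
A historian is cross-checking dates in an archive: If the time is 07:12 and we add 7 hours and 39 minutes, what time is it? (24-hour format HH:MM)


Start time: 07:12
Adding: 7 hours 39 minutes
Minutes: 12 + 39 = 51
Hours: 7 + 7 + 0 = 14
Result: 14:51

14:51


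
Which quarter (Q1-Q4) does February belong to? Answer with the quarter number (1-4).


Month: February (month 2)
Q1: January-March (months 1-3)
Q2: April-June (months 4-6)
Q3: July-September (months 7-9)
Q4: October-December (months 10-12)
Month 2 falls in Q1

1


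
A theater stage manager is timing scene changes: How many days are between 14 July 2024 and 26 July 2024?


Start date: 2024-07-14
End date: 2024-07-26
Jul 2024: +12 days
Total: 12 days

12


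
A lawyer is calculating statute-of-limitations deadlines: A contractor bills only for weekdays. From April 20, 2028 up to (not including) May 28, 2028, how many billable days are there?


Start: 2028-04-20 (Thursday)
End (exclusive): 2028-05-28 (Sunday)
Total calendar days: 38
Full weeks: 38 // 7 = 5 -> 25 weekdays
Remaining 3 days starting on Thursday:
  Thu(w), Fri(w), Sat(-) -> 2 weekdays
Total business days: 25 + 2 = 27

27


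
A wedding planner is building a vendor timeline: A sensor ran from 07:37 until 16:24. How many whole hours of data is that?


Start: 07:37
End: 16:24
Hour difference: 16 - 7 = 9 hours
Minute difference: 24 - 37 = -13 minutes
Total minutes: 527
Complete hours: 527 / 60 = 8 (remainder 47)

8


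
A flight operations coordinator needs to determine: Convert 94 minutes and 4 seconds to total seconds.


Minutes: 94
Extra seconds: 4
Seconds per minute: 60
Minutes to seconds: 94 x 60 = 5640
Total: 5640 + 4 = 5644

5644


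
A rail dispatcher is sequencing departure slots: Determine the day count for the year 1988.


Year: 1988
Check leap year rules:
Divisible by 4? Yes
Divisible by 100? No
1988 is a leap year
Days: 366

366


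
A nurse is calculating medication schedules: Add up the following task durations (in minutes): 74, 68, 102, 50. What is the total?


Durations: 74, 68, 102, 50
Running sum: 74
+ 68 = 142
+ 102 = 244
+ 50 = 294
Total duration: 294 minutes
That is 4 hours and 54 minutes

294


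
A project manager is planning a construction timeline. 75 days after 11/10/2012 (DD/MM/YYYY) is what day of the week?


Start: 2012-10-11 (Thursday)
Step 1 - find target date: add 75 days
  2012-10-11 + 75 days = 2012-12-25
Step 2 - day of week:
  75 mod 7 = 5
  Thursday + 5 days -> Tuesday
Result: Tuesday (2012-12-25)

Tuesday


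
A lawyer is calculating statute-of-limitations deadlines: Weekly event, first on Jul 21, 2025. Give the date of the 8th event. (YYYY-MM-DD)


First occurrence: 2025-07-21 (occurrence 1)
Each occurrence is 7 days after the previous.
Occurrence 8 is 7 weeks after the first.
7 weeks = 49 days
2025-07-21 + 49 days = 2025-09-08

2025-09-08


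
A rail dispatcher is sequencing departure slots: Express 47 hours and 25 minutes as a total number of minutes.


Hours: 47
Extra minutes: 25
Minutes per hour: 60
Hours to minutes: 47 x 60 = 2820
Total: 2820 + 25 = 2845

2845


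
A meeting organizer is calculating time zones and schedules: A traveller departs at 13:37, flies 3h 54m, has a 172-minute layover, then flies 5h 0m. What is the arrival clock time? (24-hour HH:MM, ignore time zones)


Depart: 13:37
Leg 1: +234 min -> 17:31
Layover: +172 min -> 20:23
Leg 2: +300 min -> 01:23
Total travel: 706 minutes = 11h 46m
Arrival: 01:23

01:23


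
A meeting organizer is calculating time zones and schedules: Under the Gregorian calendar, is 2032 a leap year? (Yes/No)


Year: 2032
Divisible by 4? 2032 / 4 = 508.0 -> Yes
Divisible by 100? 2032 / 100 = 20.32 -> No
Divisible by 4 but not 100, so it IS a leap year

Yes


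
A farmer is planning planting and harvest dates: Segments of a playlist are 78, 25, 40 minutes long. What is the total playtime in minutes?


Durations: 78, 25, 40
Running sum: 78
+ 25 = 103
+ 40 = 143
Total duration: 143 minutes
That is 2 hours and 23 minutes

143


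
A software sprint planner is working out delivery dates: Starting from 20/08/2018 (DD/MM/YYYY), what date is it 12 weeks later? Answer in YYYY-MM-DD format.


Start: 2018-08-20
Weeks to add: 12
Convert to days: 12 x 7 = 84 days
Add 84 days to 2018-08-20
Result: 2018-11-12

2018-11-12


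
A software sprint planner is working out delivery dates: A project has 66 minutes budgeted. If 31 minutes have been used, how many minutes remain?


Total budget: 66 minutes
Time used: 31 minutes
Remaining: 66 - 31 = 35 minutes
Percent used: 47.0%
Percent remaining: 53.0%

35


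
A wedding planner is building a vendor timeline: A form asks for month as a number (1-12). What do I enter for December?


Calendar month order:
11. November
12. December <--
December is month number 12

12


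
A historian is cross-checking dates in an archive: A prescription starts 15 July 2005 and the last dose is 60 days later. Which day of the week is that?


Start: 2005-07-15 (Friday)
Step 1 - find target date: add 60 days
  2005-07-15 + 60 days = 2005-09-13
Step 2 - day of week:
  60 mod 7 = 4
  Friday + 4 days -> Tuesday
Result: Tuesday (2005-09-13)

Tuesday


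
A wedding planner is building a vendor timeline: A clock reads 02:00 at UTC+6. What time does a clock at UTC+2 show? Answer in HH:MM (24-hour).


Local time: 02:00 at UTC+6 (offset 6h)
Target zone: UTC+2 (offset 2h)
Difference: 2 - (6) = -4 hours
Calculation: 2 + (-4) = -2
Wraparound: (-2) mod 24 = 22
Result: 22:00

22:00


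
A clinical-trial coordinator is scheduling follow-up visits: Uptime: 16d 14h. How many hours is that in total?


Days: 16
Extra hours: 14
Hours per day: 24
Days to hours: 16 x 24 = 384
Total: 384 + 14 = 398

398


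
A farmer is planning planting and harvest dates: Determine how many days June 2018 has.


Month: June
Year: 2018
June is a 30-day month
Total: 30 days

30


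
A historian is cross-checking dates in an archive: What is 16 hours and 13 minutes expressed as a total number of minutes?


Hours: 16
Minutes: 13
Convert hours to minutes: 16 x 60 = 960
Add remaining minutes: 960 + 13 = 973

973


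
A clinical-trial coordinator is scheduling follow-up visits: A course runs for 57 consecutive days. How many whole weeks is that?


Total days: 57
Days per week: 7
Division: 57 / 7 = 8 remainder 1
Complete weeks: 8
Remaining days: 1

8


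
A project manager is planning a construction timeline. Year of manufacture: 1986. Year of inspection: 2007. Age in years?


Birth year: 1986
Current year: 2007
Age = current year - birth year
Age = 2007 - 1986 = 21

21


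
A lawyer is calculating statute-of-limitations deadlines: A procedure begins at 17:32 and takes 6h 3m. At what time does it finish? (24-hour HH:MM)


Start time: 17:32
Adding: 6 hours 3 minutes
Minutes: 32 + 3 = 35
Hours: 17 + 6 + 0 = 23
Result: 23:35

23:35


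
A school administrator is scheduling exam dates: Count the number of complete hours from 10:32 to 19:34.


Start: 10:32
End: 19:34
Hour difference: 19 - 10 = 9 hours
Minute difference: 34 - 32 = 2 minutes
Total minutes: 542
Complete hours: 542 / 60 = 9 (remainder 2)

9


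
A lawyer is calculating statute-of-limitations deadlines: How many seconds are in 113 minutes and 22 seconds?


Minutes: 113
Extra seconds: 22
Seconds per minute: 60
Minutes to seconds: 113 x 60 = 6780
Total: 6780 + 22 = 6802

6802


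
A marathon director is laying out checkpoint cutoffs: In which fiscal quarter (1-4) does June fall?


Month: June (month 6)
Q1: January-March (months 1-3)
Q2: April-June (months 4-6)
Q3: July-September (months 7-9)
Q4: October-December (months 10-12)
Month 6 falls in Q2

2


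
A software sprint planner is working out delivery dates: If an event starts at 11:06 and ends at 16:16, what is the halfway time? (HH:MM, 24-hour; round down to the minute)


Start time: 11:06 = 666 minutes from midnight
End time: 16:16 = 976 minutes from midnight
Sum: 666 + 976 = 1642
Midpoint: 1642 / 2 = 821 minutes
Convert: 821 / 60 = 13 hours, 41 minutes
Result: 13:41

13:41


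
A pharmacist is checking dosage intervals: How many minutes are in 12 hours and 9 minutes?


Hours: 12
Extra minutes: 9
Minutes per hour: 60
Hours to minutes: 12 x 60 = 720
Total: 720 + 9 = 729

729


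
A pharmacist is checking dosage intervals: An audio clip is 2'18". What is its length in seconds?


Minutes: 2
Seconds: 18
Convert minutes to seconds: 2 x 60 = 120
Add remaining seconds: 120 + 18 = 138

138


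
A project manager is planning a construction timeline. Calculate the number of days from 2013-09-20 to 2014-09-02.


Start date: 2013-09-20
End date: 2014-09-02
Sep 2013: +11 days
Oct 2013: +31 days
Nov 2013: +30 days
... (10 more months)
Total: 347 days

347


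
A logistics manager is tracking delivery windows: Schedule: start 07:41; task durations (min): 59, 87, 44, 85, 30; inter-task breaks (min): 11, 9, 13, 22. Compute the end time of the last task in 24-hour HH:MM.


Start: 07:41 = 461 min from midnight
  after task 1 (59 min): 08:40
  after break (11 min): 08:51
  after task 2 (87 min): 10:18
  after break (9 min): 10:27
  after task 3 (44 min): 11:11
  after break (13 min): 11:24
  after task 4 (85 min): 12:49
  after break (22 min): 13:11
  after task 5 (30 min): 13:41
Total elapsed: 360 minutes
End time: 13:41

13:41


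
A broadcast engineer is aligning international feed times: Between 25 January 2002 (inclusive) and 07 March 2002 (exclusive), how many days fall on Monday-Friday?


Start: 2002-01-25 (Friday)
End (exclusive): 2002-03-07 (Thursday)
Total calendar days: 41
Full weeks: 41 // 7 = 5 -> 25 weekdays
Remaining 6 days starting on Friday:
  Fri(w), Sat(-), Sun(-), Mon(w), Tue(w), Wed(w) -> 4 weekdays
Total business days: 25 + 4 = 29

29


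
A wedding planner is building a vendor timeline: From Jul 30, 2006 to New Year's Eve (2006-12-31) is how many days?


Start: July 30, 2006
End: December 31, 2006
Days left in July: 1
August: 31
September: 30
October: 31
November: 30
... plus remaining months
Sum of remaining months: 153
Total: 1 + 153 = 154

154


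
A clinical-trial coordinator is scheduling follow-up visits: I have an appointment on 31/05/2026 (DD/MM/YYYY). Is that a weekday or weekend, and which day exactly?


Date: 2026-05-31
January 1, 2026 is a Thursday
Day of year: 151
Offset from Jan 1: 150 days
150 mod 7 = 3
Result: Sunday

Sunday


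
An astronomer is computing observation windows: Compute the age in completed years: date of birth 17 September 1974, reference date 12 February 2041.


Birth: 1974-09-17
Reference: 2041-02-12
Year difference: 2041 - 1974 = 67
Has birthday (09-17) occurred by 02-12? No
Birthday not yet reached this year -> subtract 1
Age in full years: 66

66


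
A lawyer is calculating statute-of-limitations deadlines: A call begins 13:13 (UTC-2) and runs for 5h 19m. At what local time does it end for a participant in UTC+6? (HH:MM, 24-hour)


Start: 13:13 in UTC-2
Step 1 - add duration:
  minutes: 13 + 19 = 32
  hours: 13 + 5 + 0 = 18
  end in UTC-2: 18:32
Step 2 - convert UTC-2 -> UTC+6:
  offset difference: 6 - (-2) = 8 hours
  18 + (8) = 26 -> mod 24 = 2
Result: 02:32 in UTC+6

02:32


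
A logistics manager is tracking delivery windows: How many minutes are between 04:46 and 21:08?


Start time: 04:46 = 286 minutes from midnight
End time: 21:08 = 1268 minutes from midnight
Difference: 1268 - 286 = 982 minutes
That is 16 hours and 22 minutes

982


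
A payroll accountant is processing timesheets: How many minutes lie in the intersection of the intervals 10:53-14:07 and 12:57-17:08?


Interval A: [653, 847] minutes from midnight
Interval B: [777, 1028] minutes from midnight
Overlap start = max(653, 777) = 777
Overlap end = min(847, 1028) = 847
Overlap = 847 - 777 = 70 minutes

70


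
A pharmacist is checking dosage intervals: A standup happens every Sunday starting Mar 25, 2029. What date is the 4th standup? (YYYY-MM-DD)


First occurrence: 2029-03-25 (occurrence 1)
Each occurrence is 7 days after the previous.
Occurrence 4 is 3 weeks after the first.
3 weeks = 21 days
2029-03-25 + 21 days = 2029-04-15

2029-04-15


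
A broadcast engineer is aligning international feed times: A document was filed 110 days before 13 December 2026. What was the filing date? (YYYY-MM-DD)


Start: 2026-12-13
Subtracting 110 days
Days already passed in December: 13
After going back through December: 97 more days to subtract
November 2026: 30 days, 67 remaining
October 2026: 31 days, 36 remaining
September 2026: 30 days, 6 remaining
August 2026 has 31 days, need 6
Result: 2026-08-25

2026-08-25


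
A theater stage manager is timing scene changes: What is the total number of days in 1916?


Year: 1916
Check leap year rules:
Divisible by 4? Yes
Divisible by 100? No
1916 is a leap year
Days: 366

366


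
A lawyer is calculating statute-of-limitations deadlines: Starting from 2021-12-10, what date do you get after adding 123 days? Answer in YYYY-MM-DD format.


Start: 2021-12-10
Adding 123 days
Days remaining in December: 21
After December: 102 days still to add
January 2022: 31 days, 71 remaining
February 2022: 28 days, 43 remaining
March 2022: 31 days, 12 remaining
April 2022 has 30 days, need 12
Result: 2022-04-12

2022-04-12


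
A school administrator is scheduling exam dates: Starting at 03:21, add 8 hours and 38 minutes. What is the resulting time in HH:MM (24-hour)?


Start time: 03:21
Adding: 8 hours 38 minutes
Minutes: 21 + 38 = 59
Hours: 3 + 8 + 0 = 11
Result: 11:59

11:59


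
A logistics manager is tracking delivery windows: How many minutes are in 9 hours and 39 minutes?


Hours: 9
Minutes: 39
Convert hours to minutes: 9 x 60 = 540
Add remaining minutes: 540 + 39 = 579

579


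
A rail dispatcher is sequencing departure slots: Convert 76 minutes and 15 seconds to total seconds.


Minutes: 76
Extra seconds: 15
Seconds per minute: 60
Minutes to seconds: 76 x 60 = 4560
Total: 4560 + 15 = 4575

4575


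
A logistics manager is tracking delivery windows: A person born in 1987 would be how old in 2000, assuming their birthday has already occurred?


Birth year: 1987
Current year: 2000
Age = current year - birth year
Age = 2000 - 1987 = 13

13


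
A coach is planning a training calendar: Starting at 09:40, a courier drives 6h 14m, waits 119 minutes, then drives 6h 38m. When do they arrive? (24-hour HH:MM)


Depart: 09:40
Leg 1: +374 min -> 15:54
Layover: +119 min -> 17:53
Leg 2: +398 min -> 00:31
Total travel: 891 minutes = 14h 51m
Arrival: 00:31

00:31


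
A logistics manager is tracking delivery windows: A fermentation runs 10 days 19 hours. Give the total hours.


Days: 10
Extra hours: 19
Hours per day: 24
Days to hours: 10 x 24 = 240
Total: 240 + 19 = 259

259


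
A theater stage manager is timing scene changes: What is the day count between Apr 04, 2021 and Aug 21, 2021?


Start date: 2021-04-04
End date: 2021-08-21
Apr 2021: +27 days
May 2021: +31 days
Jun 2021: +30 days
Jul 2021: +31 days
Aug 2021: +20 days
Total: 139 days

139


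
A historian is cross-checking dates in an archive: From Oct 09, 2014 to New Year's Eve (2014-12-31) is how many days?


Start: October 09, 2014
End: December 31, 2014
Days left in October: 22
November: 30
December: 31
Sum of remaining months: 61
Total: 22 + 61 = 83

83


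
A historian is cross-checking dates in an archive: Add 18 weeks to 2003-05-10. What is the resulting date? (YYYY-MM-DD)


Start: 2003-05-10
Weeks to add: 18
Convert to days: 18 x 7 = 126 days
Add 126 days to 2003-05-10
Result: 2003-09-13

2003-09-13


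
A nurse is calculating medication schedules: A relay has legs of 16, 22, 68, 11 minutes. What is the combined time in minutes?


Durations: 16, 22, 68, 11
Running sum: 16
+ 22 = 38
+ 68 = 106
+ 11 = 117
Total duration: 117 minutes
That is 1 hours and 57 minutes

117


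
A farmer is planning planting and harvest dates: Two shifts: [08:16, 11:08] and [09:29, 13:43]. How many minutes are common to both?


Interval A: [496, 668] minutes from midnight
Interval B: [569, 823] minutes from midnight
Overlap start = max(496, 569) = 569
Overlap end = min(668, 823) = 668
Overlap = 668 - 569 = 99 minutes

99


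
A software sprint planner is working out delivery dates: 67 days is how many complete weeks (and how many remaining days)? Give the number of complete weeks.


Total days: 67
Days per week: 7
Division: 67 / 7 = 9 remainder 4
Complete weeks: 9
Remaining days: 4

9


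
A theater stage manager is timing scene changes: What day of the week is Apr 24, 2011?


Date: 2011-04-24
January 1, 2011 is a Saturday
Day of year: 114
Offset from Jan 1: 113 days
113 mod 7 = 1
Result: Sunday

Sunday


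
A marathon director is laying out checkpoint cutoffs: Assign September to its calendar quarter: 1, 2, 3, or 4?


Month: September (month 9)
Q1: January-March (months 1-3)
Q2: April-June (months 4-6)
Q3: July-September (months 7-9)
Q4: October-December (months 10-12)
Month 9 falls in Q3

3


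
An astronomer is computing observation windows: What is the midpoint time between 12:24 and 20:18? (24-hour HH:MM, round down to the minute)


Start time: 12:24 = 744 minutes from midnight
End time: 20:18 = 1218 minutes from midnight
Sum: 744 + 1218 = 1962
Midpoint: 1962 / 2 = 981 minutes
Convert: 981 / 60 = 16 hours, 21 minutes
Result: 16:21

16:21


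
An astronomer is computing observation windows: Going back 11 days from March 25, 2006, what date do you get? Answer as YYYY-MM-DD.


Start: 2006-03-25
Subtracting 11 days
Days already passed in March: 25
Result: 2006-03-14

2006-03-14


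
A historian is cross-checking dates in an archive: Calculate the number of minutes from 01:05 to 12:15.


Start time: 01:05 = 65 minutes from midnight
End time: 12:15 = 735 minutes from midnight
Difference: 735 - 65 = 670 minutes
That is 11 hours and 10 minutes

670


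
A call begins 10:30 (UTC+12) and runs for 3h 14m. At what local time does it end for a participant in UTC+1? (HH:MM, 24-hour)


Start: 10:30 in UTC+12
Step 1 - add duration:
  minutes: 30 + 14 = 44
  hours: 10 + 3 + 0 = 13
  end in UTC+12: 13:44
Step 2 - convert UTC+12 -> UTC+1:
  offset difference: 1 - (12) = -11 hours
  13 + (-11) = 2 -> mod 24 = 2
Result: 02:44 in UTC+1

02:44


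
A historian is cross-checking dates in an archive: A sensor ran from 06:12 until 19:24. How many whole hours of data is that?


Start: 06:12
End: 19:24
Hour difference: 19 - 6 = 13 hours
Minute difference: 24 - 12 = 12 minutes
Total minutes: 792
Complete hours: 792 / 60 = 13 (remainder 12)

13


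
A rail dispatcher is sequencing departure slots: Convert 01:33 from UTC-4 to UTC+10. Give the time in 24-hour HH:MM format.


Local time: 01:33 at UTC-4 (offset -4h)
Target zone: UTC+10 (offset 10h)
Difference: 10 - (-4) = 14 hours
Calculation: 1 + (14) = 15
Result: 15:33

15:33


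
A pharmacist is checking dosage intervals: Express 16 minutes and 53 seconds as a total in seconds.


Minutes: 16
Seconds: 53
Convert minutes to seconds: 16 x 60 = 960
Add remaining seconds: 960 + 53 = 1013

1013


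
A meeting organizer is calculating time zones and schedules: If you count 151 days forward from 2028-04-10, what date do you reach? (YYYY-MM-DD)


Start: 2028-04-10
Adding 151 days
Days remaining in April: 20
After April: 131 days still to add
May 2028: 31 days, 100 remaining
June 2028: 30 days, 70 remaining
July 2028: 31 days, 39 remaining
August 2028: 31 days, 8 remaining
Result: 2028-09-08

2028-09-08


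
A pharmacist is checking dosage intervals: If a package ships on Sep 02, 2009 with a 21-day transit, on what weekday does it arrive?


Start: 2009-09-02 (Wednesday)
Step 1 - find target date: add 21 days
  2009-09-02 + 21 days = 2009-09-23
Step 2 - day of week:
  21 mod 7 = 0
  Wednesday + 0 days -> Wednesday
Result: Wednesday (2009-09-23)

Wednesday


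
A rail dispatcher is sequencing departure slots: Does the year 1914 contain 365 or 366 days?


Year: 1914
Check leap year rules:
Divisible by 4? No
1914 is not a leap year
Days: 365

365


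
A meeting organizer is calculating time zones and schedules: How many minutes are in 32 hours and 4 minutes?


Hours: 32
Extra minutes: 4
Minutes per hour: 60
Hours to minutes: 32 x 60 = 1920
Total: 1920 + 4 = 1924

1924


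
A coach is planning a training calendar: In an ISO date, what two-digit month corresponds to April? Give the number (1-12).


Calendar month order:
3. March
4. April <--
5. May
April is month number 4

4


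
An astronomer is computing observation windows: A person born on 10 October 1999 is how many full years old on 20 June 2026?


Birth: 1999-10-10
Reference: 2026-06-20
Year difference: 2026 - 1999 = 27
Has birthday (10-10) occurred by 06-20? No
Birthday not yet reached this year -> subtract 1
Age in full years: 26

26


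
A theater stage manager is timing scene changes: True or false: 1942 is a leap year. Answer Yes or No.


Year: 1942
Divisible by 4? 1942 / 4 = 485.5 -> No
Not divisible by 4, so NOT a leap year

No


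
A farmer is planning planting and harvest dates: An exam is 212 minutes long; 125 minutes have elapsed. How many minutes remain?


Total budget: 212 minutes
Time used: 125 minutes
Remaining: 212 - 125 = 87 minutes
Percent used: 59.0%
Percent remaining: 41.0%

87


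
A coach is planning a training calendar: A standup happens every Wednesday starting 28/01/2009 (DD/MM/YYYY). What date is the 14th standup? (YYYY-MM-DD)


First occurrence: 2009-01-28 (occurrence 1)
Each occurrence is 7 days after the previous.
Occurrence 14 is 13 weeks after the first.
13 weeks = 91 days
2009-01-28 + 91 days = 2009-04-29

2009-04-29


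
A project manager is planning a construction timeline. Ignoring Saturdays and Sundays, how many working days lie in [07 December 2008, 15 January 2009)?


Start: 2008-12-07 (Sunday)
End (exclusive): 2009-01-15 (Thursday)
Total calendar days: 39
Full weeks: 39 // 7 = 5 -> 25 weekdays
Remaining 4 days starting on Sunday:
  Sun(-), Mon(w), Tue(w), Wed(w) -> 3 weekdays
Total business days: 25 + 3 = 28

28


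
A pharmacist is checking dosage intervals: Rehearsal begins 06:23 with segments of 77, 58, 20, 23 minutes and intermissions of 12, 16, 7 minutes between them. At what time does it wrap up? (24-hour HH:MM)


Start: 06:23 = 383 min from midnight
  after task 1 (77 min): 07:40
  after break (12 min): 07:52
  after task 2 (58 min): 08:50
  after break (16 min): 09:06
  after task 3 (20 min): 09:26
  after break (7 min): 09:33
  after task 4 (23 min): 09:56
Total elapsed: 213 minutes
End time: 09:56

09:56


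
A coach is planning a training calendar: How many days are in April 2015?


Month: April
Year: 2015
April is a 30-day month
Total: 30 days

30


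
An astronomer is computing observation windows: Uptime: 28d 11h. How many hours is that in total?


Days: 28
Extra hours: 11
Hours per day: 24
Days to hours: 28 x 24 = 672
Total: 672 + 11 = 683

683


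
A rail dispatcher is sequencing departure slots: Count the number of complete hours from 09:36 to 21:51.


Start: 09:36
End: 21:51
Hour difference: 21 - 9 = 12 hours
Minute difference: 51 - 36 = 15 minutes
Total minutes: 735
Complete hours: 735 / 60 = 12 (remainder 15)

12


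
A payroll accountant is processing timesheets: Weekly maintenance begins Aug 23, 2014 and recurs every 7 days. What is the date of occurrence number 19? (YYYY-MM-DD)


First occurrence: 2014-08-23 (occurrence 1)
Each occurrence is 7 days after the previous.
Occurrence 19 is 18 weeks after the first.
18 weeks = 126 days
2014-08-23 + 126 days = 2014-12-27

2014-12-27


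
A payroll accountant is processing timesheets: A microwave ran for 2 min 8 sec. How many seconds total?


Minutes: 2
Extra seconds: 8
Seconds per minute: 60
Minutes to seconds: 2 x 60 = 120
Total: 120 + 8 = 128

128


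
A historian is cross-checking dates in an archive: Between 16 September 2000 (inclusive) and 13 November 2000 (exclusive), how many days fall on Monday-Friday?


Start: 2000-09-16 (Saturday)
End (exclusive): 2000-11-13 (Monday)
Total calendar days: 58
Full weeks: 58 // 7 = 8 -> 40 weekdays
Remaining 2 days starting on Saturday:
  Sat(-), Sun(-) -> 0 weekdays
Total business days: 40 + 0 = 40

40


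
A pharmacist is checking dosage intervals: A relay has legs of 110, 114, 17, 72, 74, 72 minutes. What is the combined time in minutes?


Durations: 110, 114, 17, 72, 74, 72
Running sum: 110
+ 114 = 224
+ 17 = 241
+ 72 = 313
+ 74 = 387
+ 72 = 459
Total duration: 459 minutes
That is 7 hours and 39 minutes

459


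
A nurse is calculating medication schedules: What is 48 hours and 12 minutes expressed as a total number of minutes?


Hours: 48
Minutes: 12
Convert hours to minutes: 48 x 60 = 2880
Add remaining minutes: 2880 + 12 = 2892

2892


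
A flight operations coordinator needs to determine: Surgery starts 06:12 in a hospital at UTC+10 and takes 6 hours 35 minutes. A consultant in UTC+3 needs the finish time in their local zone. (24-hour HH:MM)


Start: 06:12 in UTC+10
Step 1 - add duration:
  minutes: 12 + 35 = 47
  hours: 6 + 6 + 0 = 12
  end in UTC+10: 12:47
Step 2 - convert UTC+10 -> UTC+3:
  offset difference: 3 - (10) = -7 hours
  12 + (-7) = 5 -> mod 24 = 5
Result: 05:47 in UTC+3

05:47


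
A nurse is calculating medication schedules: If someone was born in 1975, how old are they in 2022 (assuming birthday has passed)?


Birth year: 1975
Current year: 2022
Age = current year - birth year
Age = 2022 - 1975 = 47

47


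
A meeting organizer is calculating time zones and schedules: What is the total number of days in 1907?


Year: 1907
Check leap year rules:
Divisible by 4? No
1907 is not a leap year
Days: 365

365
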